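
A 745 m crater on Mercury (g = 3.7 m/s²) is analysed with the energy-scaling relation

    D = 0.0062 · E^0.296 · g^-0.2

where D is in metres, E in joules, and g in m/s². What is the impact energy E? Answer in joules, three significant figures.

Rearranging: E = [D / (0.0062 · g^-0.2)]^(1/0.296).
g^-0.2 = 3.7^-0.2 = 0.7698
D / (0.0062 × 0.7698) = 745 / (4.773 × 10^-3) = 1.561 × 10^5
E = (1.561 × 10^5)^3.3784 = 3.511 × 10^17 J

E ≈ 3.51 × 10^17 J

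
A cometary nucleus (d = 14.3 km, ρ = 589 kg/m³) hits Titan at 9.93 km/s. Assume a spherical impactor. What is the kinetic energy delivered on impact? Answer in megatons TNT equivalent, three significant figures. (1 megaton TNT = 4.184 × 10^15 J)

d = 14300 m; v = 9930 m/s.
Mass m = (π/6) ρ d³ = (π/6) × 589 × (14300)³ = 9.018 × 10^14 kg
E = ½ m v² = 0.5 × 9.018 × 10^14 × (9930)² = 4.446 × 10^22 J
   = 4.446 × 10^22 / 4.184×10^15 = 1.063 × 10^7 Mt

E ≈ 1.06 × 10^7 Mt TNT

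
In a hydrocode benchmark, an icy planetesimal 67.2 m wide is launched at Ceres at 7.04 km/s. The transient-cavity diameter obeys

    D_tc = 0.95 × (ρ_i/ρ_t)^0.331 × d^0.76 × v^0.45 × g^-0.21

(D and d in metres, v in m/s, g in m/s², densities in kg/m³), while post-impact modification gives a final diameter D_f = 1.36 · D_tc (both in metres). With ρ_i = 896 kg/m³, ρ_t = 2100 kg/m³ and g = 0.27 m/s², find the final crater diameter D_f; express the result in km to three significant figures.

v = 7040 m/s.
(ρ_i/ρ_t)^0.331 = (896/2100)^0.331 = 0.7543
d^0.76 = 67.2^0.76 = 24.48
v^0.45 = 7040^0.45 = 53.88
g^-0.21 = 0.27^-0.21 = 1.316
D_tc = 0.95 × 0.7543 × 24.48 × 53.88 × 1.316 = 1244 m
D_f = 1.36 × 1244 = 1692 m
     = 1.692 km

D_f ≈ 1.69 km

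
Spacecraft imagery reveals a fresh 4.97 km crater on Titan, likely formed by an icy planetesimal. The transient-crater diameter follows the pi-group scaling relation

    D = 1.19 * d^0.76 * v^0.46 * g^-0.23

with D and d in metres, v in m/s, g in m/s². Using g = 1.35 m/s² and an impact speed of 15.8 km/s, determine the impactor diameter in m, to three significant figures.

Rearranging for d: d = [D / (1.19 · 15800^0.46 · 1.35^-0.23)]^(1/0.76).
D = 4970 m.
15800^0.46 = 85.39
1.35^-0.23 = 0.9333
Denominator = 1.19 × 85.39 × 0.9333 = 94.84
D / 94.84 = 4970 / 94.84 = 52.40
d = 52.40^(1/0.76) = 52.40^1.3158 = 182.9 m

d ≈ 183 m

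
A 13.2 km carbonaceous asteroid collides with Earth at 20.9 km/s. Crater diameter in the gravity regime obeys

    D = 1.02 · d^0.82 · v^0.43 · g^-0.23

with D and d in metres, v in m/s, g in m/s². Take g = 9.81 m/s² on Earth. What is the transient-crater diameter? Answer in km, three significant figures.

In SI units: d = 13200 m, v = 20900 m/s.
d^0.82 = 13200^0.82 = 2393
v^0.43 = 20900^0.43 = 72.05
g^-0.23 = 9.81^-0.23 = 0.5914
D = 1.02 × 2393 × 72.05 × 0.5914 = 1.040 × 10^5 m
   = 104.0 km

D ≈ 104 km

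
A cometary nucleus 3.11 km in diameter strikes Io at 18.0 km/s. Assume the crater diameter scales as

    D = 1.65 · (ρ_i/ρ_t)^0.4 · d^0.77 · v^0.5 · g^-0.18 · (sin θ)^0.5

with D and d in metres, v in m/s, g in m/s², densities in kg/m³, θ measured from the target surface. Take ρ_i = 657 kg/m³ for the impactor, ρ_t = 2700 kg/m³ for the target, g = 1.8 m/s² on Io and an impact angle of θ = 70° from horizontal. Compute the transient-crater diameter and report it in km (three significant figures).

In SI units: d = 3110 m, v = 18000 m/s.
(ρ_i/ρ_t)^0.4 = (657/2700)^0.4 = 0.5682
d^0.77 = 3110^0.77 = 489.1
v^0.5 = 18000^0.5 = 134.2
g^-0.18 = 1.8^-0.18 = 0.8996
(sin 70°)^0.5 = 0.9397^0.5 = 0.9694
D = 1.65 × 0.5682 × 489.1 × 134.2 × 0.8996 × 0.9694 = 53665 m
   = 53.66 km

D ≈ 53.7 km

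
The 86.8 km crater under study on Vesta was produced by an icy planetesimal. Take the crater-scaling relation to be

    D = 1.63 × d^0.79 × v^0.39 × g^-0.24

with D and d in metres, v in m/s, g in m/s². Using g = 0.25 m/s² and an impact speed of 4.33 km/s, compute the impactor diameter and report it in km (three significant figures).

Rearranging for d: d = [D / (1.63 · 4330^0.39 · 0.25^-0.24)]^(1/0.79).
D = 86800 m.
4330^0.39 = 26.20
0.25^-0.24 = 1.395
Denominator = 1.63 × 26.20 × 1.395 = 59.57
D / 59.57 = 86800 / 59.57 = 1457
d = 1457^(1/0.79) = 1457^1.2658 = 10100 m

d ≈ 10.1 km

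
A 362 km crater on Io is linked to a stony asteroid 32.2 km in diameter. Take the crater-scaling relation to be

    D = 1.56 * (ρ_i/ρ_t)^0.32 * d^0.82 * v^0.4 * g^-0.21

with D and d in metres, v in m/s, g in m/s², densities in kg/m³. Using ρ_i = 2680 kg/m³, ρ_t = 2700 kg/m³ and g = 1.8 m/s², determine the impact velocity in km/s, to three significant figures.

Rearranging for v: v = [D / (1.56 · (2680/2700)^0.32 · 32200^0.82 · 1.8^-0.21)]^(1/0.4).
D = 362000 m.
(2680/2700)^0.32 = 0.9976
32200^0.82 = 4971
1.8^-0.21 = 0.8839
Denominator = 1.56 × 0.9976 × 4971 × 0.8839 = 6838
D / 6838 = 362000 / 6838 = 52.94
v = 52.94^(1/0.4) = 52.94^2.5 = 20392 m/s

v ≈ 20.4 km/s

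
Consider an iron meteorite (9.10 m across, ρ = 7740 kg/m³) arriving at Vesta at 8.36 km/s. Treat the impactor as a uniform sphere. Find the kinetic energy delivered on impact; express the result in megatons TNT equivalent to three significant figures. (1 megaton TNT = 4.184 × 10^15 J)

v = 8360 m/s.
Mass m = (π/6) ρ d³ = (π/6) × 7740 × (9.1)³ = 3.054 × 10^6 kg
E = ½ m v² = 0.5 × 3.054 × 10^6 × (8360)² = 1.067 × 10^14 J
   = 1.067 × 10^14 / 4.184×10^15 = 0.02550 Mt

E ≈ 0.0255 Mt TNT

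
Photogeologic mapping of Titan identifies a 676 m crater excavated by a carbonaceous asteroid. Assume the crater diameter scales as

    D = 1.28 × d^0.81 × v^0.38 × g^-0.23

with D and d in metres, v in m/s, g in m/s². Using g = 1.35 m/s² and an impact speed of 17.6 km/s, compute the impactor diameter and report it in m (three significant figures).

Rearranging for d: d = [D / (1.28 · 17600^0.38 · 1.35^-0.23)]^(1/0.81).
17600^0.38 = 41.05
1.35^-0.23 = 0.9333
Denominator = 1.28 × 41.05 × 0.9333 = 49.04
D / 49.04 = 676 / 49.04 = 13.78
d = 13.78^(1/0.81) = 13.78^1.2346 = 25.50 m

d ≈ 25.5 m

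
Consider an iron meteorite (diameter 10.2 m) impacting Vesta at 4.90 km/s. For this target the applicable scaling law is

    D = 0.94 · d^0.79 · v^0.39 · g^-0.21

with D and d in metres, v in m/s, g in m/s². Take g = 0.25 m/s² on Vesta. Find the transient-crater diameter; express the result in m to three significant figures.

D ≈ 217 m

In SI units: v = 4900 m/s.
d^0.79 = 10.2^0.79 = 6.263
v^0.39 = 4900^0.39 = 27.49
g^-0.21 = 0.25^-0.21 = 1.338
D = 0.94 × 6.263 × 27.49 × 1.338 = 216.5 m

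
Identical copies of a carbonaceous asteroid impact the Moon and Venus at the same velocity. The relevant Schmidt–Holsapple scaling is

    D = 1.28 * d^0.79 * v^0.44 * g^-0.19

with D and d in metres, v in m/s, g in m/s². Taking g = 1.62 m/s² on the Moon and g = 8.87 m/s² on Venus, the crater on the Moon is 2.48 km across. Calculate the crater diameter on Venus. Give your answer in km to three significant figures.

All impactor-dependent factors cancel in the ratio, leaving D_Venus/D_Moon = (g_Venus/g_Moon)^-0.19.
(8.87/1.62)^-0.19 = 5.475^-0.19 = 0.7239
D_Venus = 0.7239 × 2.48 km = 1.80 km

D ≈ 1.80 km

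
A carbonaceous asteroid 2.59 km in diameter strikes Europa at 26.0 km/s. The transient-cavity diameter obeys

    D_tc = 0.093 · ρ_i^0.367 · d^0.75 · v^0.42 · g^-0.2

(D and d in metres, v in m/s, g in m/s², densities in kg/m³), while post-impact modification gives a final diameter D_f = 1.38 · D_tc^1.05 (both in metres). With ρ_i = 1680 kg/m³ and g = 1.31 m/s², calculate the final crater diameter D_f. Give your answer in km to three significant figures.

D_f ≈ 81.3 km

In SI: d = 2590 m, v = 26000 m/s.
ρ_i^0.367 = 1680^0.367 = 15.26
d^0.75 = 2590^0.75 = 363.1
v^0.42 = 26000^0.42 = 71.50
g^-0.2 = 1.31^-0.2 = 0.9474
D_tc = 0.093 × 15.26 × 363.1 × 71.50 × 0.9474 = 34910 m
D_f = 1.38 × (34910)^1.05 = 81279 m
     = 81.28 km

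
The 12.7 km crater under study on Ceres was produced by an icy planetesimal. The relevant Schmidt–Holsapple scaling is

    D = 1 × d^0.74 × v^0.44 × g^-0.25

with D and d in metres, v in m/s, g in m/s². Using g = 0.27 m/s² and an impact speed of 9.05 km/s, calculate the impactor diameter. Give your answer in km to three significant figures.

Rearranging for d: d = [D / (1 · 9050^0.44 · 0.27^-0.25)]^(1/0.74).
D = 12700 m.
9050^0.44 = 55.07
0.27^-0.25 = 1.387
Denominator = 1 × 55.07 × 1.387 = 76.38
D / 76.38 = 12700 / 76.38 = 166.3
d = 166.3^(1/0.74) = 166.3^1.3514 = 1003 m

d ≈ 1.00 km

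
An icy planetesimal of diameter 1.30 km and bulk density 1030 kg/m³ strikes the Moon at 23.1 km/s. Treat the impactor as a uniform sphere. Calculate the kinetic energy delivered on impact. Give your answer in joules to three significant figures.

d = 1300 m; v = 23100 m/s.
Mass m = (π/6) ρ d³ = (π/6) × 1030 × (1300)³ = 1.185 × 10^12 kg
E = ½ m v² = 0.5 × 1.185 × 10^12 × (23100)² = 3.162 × 10^20 J

E ≈ 3.16 × 10^20 J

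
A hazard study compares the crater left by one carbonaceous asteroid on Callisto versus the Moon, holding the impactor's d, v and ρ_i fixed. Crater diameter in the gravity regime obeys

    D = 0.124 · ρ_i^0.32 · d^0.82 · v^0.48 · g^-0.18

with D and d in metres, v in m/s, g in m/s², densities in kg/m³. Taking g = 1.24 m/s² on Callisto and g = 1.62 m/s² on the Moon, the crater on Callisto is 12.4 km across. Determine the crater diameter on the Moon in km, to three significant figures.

D ≈ 11.8 km

All impactor-dependent factors cancel in the ratio, leaving D_Moon/D_Callisto = (g_Moon/g_Callisto)^-0.18.
(1.62/1.24)^-0.18 = 1.306^-0.18 = 0.9531
D_Moon = 0.9531 × 12.4 km = 11.8 km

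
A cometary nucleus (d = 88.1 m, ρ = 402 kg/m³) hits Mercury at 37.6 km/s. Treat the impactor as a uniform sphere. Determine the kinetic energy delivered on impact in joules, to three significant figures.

E ≈ 1.02 × 10^17 J

v = 37600 m/s.
Mass m = (π/6) ρ d³ = (π/6) × 402 × (88.1)³ = 1.439 × 10^8 kg
E = ½ m v² = 0.5 × 1.439 × 10^8 × (37600)² = 1.017 × 10^17 J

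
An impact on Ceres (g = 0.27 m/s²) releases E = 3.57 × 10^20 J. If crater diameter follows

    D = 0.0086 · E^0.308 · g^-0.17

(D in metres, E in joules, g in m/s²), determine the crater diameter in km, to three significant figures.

E^0.308 = (3.57 × 10^20)^0.308 = 2.139 × 10^6
g^-0.17 = 0.27^-0.17 = 1.249
D = 0.0086 × 2.139 × 10^6 × 1.249 = 22976 m
   = 22.98 km

D ≈ 23.0 km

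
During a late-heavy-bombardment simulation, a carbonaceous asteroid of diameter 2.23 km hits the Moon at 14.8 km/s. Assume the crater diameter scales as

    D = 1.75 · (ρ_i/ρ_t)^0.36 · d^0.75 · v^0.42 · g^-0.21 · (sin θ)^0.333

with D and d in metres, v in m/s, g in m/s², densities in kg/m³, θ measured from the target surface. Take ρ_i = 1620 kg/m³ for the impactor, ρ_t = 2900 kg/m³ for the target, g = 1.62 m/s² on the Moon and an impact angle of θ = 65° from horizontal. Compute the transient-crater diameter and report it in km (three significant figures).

D ≈ 22.7 km

In SI units: d = 2230 m, v = 14800 m/s.
(ρ_i/ρ_t)^0.36 = (1620/2900)^0.36 = 0.8109
d^0.75 = 2230^0.75 = 324.5
v^0.42 = 14800^0.42 = 56.43
g^-0.21 = 1.62^-0.21 = 0.9037
(sin 65°)^0.333 = 0.9063^0.333 = 0.9678
D = 1.75 × 0.8109 × 324.5 × 56.43 × 0.9037 × 0.9678 = 22727 m
   = 22.73 km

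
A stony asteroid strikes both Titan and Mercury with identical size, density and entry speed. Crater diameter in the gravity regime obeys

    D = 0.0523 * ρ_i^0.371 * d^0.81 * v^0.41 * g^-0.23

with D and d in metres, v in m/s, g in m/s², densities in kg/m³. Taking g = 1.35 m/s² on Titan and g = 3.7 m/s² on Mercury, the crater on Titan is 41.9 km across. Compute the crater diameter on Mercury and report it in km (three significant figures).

All impactor-dependent factors cancel in the ratio, leaving D_Mercury/D_Titan = (g_Mercury/g_Titan)^-0.23.
(3.7/1.35)^-0.23 = 2.741^-0.23 = 0.7930
D_Mercury = 0.7930 × 41.9 km = 33.2 km

D ≈ 33.2 km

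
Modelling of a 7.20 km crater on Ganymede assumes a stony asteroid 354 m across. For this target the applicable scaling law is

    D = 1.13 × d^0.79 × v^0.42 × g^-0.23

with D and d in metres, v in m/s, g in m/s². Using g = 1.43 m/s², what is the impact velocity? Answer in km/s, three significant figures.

v ≈ 22.3 km/s

Rearranging for v: v = [D / (1.13 · 354^0.79 · 1.43^-0.23)]^(1/0.42).
D = 7200 m.
354^0.79 = 103.2
1.43^-0.23 = 0.9210
Denominator = 1.13 × 103.2 × 0.9210 = 107.4
D / 107.4 = 7200 / 107.4 = 67.04
v = 67.04^(1/0.42) = 67.04^2.381 = 22310 m/s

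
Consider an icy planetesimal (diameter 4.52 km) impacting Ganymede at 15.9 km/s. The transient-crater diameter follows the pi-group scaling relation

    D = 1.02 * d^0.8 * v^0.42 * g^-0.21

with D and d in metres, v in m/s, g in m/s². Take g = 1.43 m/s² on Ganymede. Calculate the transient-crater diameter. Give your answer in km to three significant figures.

In SI units: d = 4520 m, v = 15900 m/s.
d^0.8 = 4520^0.8 = 839.7
v^0.42 = 15900^0.42 = 58.15
g^-0.21 = 1.43^-0.21 = 0.9276
D = 1.02 × 839.7 × 58.15 × 0.9276 = 46199 m
   = 46.20 km

D ≈ 46.2 km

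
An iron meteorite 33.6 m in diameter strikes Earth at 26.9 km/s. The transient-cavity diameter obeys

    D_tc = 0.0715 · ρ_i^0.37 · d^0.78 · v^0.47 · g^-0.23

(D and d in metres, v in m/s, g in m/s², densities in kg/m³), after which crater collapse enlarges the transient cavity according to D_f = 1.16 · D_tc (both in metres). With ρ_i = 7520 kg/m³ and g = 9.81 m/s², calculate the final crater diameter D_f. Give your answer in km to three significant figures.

D_f ≈ 2.50 km

v = 26900 m/s.
ρ_i^0.37 = 7520^0.37 = 27.18
d^0.78 = 33.6^0.78 = 15.51
v^0.47 = 26900^0.47 = 120.8
g^-0.23 = 9.81^-0.23 = 0.5914
D_tc = 0.0715 × 27.18 × 15.51 × 120.8 × 0.5914 = 2153 m
D_f = 1.16 × 2153 = 2497 m
     = 2.497 km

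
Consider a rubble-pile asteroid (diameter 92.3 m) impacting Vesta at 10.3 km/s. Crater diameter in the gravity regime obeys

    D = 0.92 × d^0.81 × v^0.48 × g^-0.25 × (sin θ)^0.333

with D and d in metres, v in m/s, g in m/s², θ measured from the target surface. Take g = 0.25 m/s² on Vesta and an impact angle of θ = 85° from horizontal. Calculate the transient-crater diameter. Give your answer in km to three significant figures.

D ≈ 4.28 km

In SI units: v = 10300 m/s.
d^0.81 = 92.3^0.81 = 39.07
v^0.48 = 10300^0.48 = 84.36
g^-0.25 = 0.25^-0.25 = 1.414
(sin 85°)^0.333 = 0.9962^0.333 = 0.9987
D = 0.92 × 39.07 × 84.36 × 1.414 × 0.9987 = 4282 m
   = 4.282 km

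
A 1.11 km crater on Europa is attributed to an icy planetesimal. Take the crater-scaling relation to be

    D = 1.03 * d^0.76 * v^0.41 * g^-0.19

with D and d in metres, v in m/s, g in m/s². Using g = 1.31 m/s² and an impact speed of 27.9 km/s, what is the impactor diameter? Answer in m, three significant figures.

Rearranging for d: d = [D / (1.03 · 27900^0.41 · 1.31^-0.19)]^(1/0.76).
D = 1110 m.
27900^0.41 = 66.48
1.31^-0.19 = 0.9500
Denominator = 1.03 × 66.48 × 0.9500 = 65.05
D / 65.05 = 1110 / 65.05 = 17.06
d = 17.06^(1/0.76) = 17.06^1.3158 = 41.79 m

d ≈ 41.8 m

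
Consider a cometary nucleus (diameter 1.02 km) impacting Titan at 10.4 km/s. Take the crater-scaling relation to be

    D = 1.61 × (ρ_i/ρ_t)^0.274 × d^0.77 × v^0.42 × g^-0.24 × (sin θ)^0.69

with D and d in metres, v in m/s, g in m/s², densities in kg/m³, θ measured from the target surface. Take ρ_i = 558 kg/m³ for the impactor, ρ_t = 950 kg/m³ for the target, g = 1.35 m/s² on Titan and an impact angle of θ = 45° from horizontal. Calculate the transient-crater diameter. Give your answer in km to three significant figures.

D ≈ 10.3 km

In SI units: d = 1020 m, v = 10400 m/s.
(ρ_i/ρ_t)^0.274 = (558/950)^0.274 = 0.8643
d^0.77 = 1020^0.77 = 207.3
v^0.42 = 10400^0.42 = 48.66
g^-0.24 = 1.35^-0.24 = 0.9305
(sin 45°)^0.69 = 0.7071^0.69 = 0.7873
D = 1.61 × 0.8643 × 207.3 × 48.66 × 0.9305 × 0.7873 = 10283 m
   = 10.28 km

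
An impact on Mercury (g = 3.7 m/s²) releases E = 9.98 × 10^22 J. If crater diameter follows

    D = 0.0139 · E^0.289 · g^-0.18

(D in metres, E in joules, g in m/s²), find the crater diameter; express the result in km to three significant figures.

D ≈ 48.7 km

E^0.289 = (9.98 × 10^22)^0.289 = 4.434 × 10^6
g^-0.18 = 3.7^-0.18 = 0.7902
D = 0.0139 × 4.434 × 10^6 × 0.7902 = 48702 m
   = 48.70 km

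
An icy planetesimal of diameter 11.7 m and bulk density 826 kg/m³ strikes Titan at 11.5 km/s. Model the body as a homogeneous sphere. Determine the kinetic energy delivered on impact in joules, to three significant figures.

E ≈ 4.58 × 10^13 J

v = 11500 m/s.
Mass m = (π/6) ρ d³ = (π/6) × 826 × (11.7)³ = 6.927 × 10^5 kg
E = ½ m v² = 0.5 × 6.927 × 10^5 × (11500)² = 4.580 × 10^13 J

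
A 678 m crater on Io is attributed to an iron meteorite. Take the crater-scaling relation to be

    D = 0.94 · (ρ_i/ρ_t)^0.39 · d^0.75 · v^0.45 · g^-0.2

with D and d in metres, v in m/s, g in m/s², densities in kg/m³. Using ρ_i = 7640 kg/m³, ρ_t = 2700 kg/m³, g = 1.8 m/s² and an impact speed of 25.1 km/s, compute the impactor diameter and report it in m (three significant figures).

d ≈ 10.1 m

Rearranging for d: d = [D / (0.94 · (7640/2700)^0.39 · 25100^0.45 · 1.8^-0.2)]^(1/0.75).
(7640/2700)^0.39 = 1.500
25100^0.45 = 95.47
1.8^-0.2 = 0.8891
Denominator = 0.94 × 1.500 × 95.47 × 0.8891 = 119.7
D / 119.7 = 678 / 119.7 = 5.664
d = 5.664^(1/0.75) = 5.664^1.3333 = 10.10 m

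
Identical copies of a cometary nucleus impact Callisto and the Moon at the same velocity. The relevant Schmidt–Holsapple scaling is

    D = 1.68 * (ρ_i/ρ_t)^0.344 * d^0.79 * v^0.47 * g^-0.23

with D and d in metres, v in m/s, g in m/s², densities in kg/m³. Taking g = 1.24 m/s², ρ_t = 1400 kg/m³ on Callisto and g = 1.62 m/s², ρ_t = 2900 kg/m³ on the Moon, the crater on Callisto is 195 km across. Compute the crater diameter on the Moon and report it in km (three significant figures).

The impactor-only factors (d, v, ρ_i) cancel in the ratio, leaving D_Moon/D_Callisto = (g_Moon/g_Callisto)^-0.23 · (ρ_t,Callisto/ρ_t,Moon)^0.344.
(1.62/1.24)^-0.23 = 1.306^-0.23 = 0.9404
(1400/2900)^0.344 = 0.4828^0.344 = 0.7784
Ratio = 0.9404 × 0.7784 = 0.7320
D_Moon = 0.7320 × 195 km = 143 km

D ≈ 143 km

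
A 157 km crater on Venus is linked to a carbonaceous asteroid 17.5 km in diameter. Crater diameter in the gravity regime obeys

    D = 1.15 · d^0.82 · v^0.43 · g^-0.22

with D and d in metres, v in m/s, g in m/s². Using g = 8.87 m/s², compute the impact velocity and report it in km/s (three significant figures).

Rearranging for v: v = [D / (1.15 · 17500^0.82 · 8.87^-0.22)]^(1/0.43).
D = 157000 m.
17500^0.82 = 3015
8.87^-0.22 = 0.6187
Denominator = 1.15 × 3015 × 0.6187 = 2145
D / 2145 = 157000 / 2145 = 73.19
v = 73.19^(1/0.43) = 73.19^2.3256 = 21675 m/s

v ≈ 21.7 km/s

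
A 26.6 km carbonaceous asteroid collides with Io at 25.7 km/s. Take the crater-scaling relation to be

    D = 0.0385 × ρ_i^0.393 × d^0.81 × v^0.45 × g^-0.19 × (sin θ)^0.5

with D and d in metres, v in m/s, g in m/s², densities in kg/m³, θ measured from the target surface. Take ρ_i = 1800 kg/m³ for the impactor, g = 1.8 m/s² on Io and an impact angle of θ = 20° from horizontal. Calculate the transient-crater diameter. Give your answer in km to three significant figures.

In SI units: d = 26600 m, v = 25700 m/s.
ρ_i^0.393 = 1800^0.393 = 19.02
d^0.81 = 26600^0.81 = 3838
v^0.45 = 25700^0.45 = 96.49
g^-0.19 = 1.8^-0.19 = 0.8943
(sin 20°)^0.5 = 0.3420^0.5 = 0.5848
D = 0.0385 × 19.02 × 3838 × 96.49 × 0.8943 × 0.5848 = 1.418 × 10^5 m
   = 141.8 km

D ≈ 142 km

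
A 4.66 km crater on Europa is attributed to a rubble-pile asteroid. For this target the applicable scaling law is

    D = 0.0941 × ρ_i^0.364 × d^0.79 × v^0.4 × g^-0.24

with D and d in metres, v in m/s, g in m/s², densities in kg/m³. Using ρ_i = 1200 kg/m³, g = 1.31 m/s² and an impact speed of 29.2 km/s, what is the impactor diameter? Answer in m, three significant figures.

d ≈ 199 m

Rearranging for d: d = [D / (0.0941 · 1200^0.364 · 29200^0.4 · 1.31^-0.24)]^(1/0.79).
D = 4660 m.
1200^0.364 = 13.21
29200^0.4 = 61.12
1.31^-0.24 = 0.9372
Denominator = 0.0941 × 13.21 × 61.12 × 0.9372 = 71.20
D / 71.20 = 4660 / 71.20 = 65.45
d = 65.45^(1/0.79) = 65.45^1.2658 = 198.9 m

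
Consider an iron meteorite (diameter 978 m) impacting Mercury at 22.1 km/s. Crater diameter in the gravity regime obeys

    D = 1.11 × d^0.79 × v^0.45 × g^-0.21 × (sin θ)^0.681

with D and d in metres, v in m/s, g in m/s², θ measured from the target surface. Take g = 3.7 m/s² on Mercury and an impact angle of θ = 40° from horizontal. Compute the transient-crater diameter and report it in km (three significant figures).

D ≈ 13.0 km

In SI units: v = 22100 m/s.
d^0.79 = 978^0.79 = 230.3
v^0.45 = 22100^0.45 = 90.15
g^-0.21 = 3.7^-0.21 = 0.7598
(sin 40°)^0.681 = 0.6428^0.681 = 0.7401
D = 1.11 × 230.3 × 90.15 × 0.7598 × 0.7401 = 12959 m
   = 12.96 km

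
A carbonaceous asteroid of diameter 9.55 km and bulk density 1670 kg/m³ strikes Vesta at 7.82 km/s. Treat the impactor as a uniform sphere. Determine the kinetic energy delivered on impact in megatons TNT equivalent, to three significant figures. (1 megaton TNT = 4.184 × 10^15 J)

d = 9550 m; v = 7820 m/s.
Mass m = (π/6) ρ d³ = (π/6) × 1670 × (9550)³ = 7.616 × 10^14 kg
E = ½ m v² = 0.5 × 7.616 × 10^14 × (7820)² = 2.329 × 10^22 J
   = 2.329 × 10^22 / 4.184×10^15 = 5.566 × 10^6 Mt

E ≈ 5.57 × 10^6 Mt TNT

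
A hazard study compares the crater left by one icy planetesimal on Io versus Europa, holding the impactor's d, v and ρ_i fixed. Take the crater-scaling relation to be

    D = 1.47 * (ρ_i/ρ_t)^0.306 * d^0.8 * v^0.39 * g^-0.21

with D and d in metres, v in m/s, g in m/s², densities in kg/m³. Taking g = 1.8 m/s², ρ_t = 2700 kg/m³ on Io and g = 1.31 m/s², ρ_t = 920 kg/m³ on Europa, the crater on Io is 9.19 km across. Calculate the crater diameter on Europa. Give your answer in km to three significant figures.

The impactor-only factors (d, v, ρ_i) cancel in the ratio, leaving D_Europa/D_Io = (g_Europa/g_Io)^-0.21 · (ρ_t,Io/ρ_t,Europa)^0.306.
(1.31/1.8)^-0.21 = 0.7278^-0.21 = 1.069
(2700/920)^0.306 = 2.935^0.306 = 1.390
Ratio = 1.069 × 1.390 = 1.486
D_Europa = 1.486 × 9.19 km = 13.7 km

D ≈ 13.7 km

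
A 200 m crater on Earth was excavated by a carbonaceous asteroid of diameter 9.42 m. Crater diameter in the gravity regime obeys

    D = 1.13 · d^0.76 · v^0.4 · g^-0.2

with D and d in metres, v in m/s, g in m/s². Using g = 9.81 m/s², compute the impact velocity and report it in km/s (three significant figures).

Rearranging for v: v = [D / (1.13 · 9.42^0.76 · 9.81^-0.2)]^(1/0.4).
9.42^0.76 = 5.499
9.81^-0.2 = 0.6334
Denominator = 1.13 × 5.499 × 0.6334 = 3.936
D / 3.936 = 200 / 3.936 = 50.81
v = 50.81^(1/0.4) = 50.81^2.5 = 18402 m/s

v ≈ 18.4 km/s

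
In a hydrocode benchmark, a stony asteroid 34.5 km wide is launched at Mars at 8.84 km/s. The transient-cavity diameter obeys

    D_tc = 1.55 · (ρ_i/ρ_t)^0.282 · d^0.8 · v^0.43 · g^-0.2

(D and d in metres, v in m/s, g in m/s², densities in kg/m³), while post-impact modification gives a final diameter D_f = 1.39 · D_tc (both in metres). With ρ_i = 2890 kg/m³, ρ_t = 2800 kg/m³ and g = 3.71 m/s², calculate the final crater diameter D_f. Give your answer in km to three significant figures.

In SI: d = 34500 m, v = 8840 m/s.
(ρ_i/ρ_t)^0.282 = (2890/2800)^0.282 = 1.009
d^0.8 = 34500^0.8 = 4268
v^0.43 = 8840^0.43 = 49.77
g^-0.2 = 3.71^-0.2 = 0.7694
D_tc = 1.55 × 1.009 × 4268 × 49.77 × 0.7694 = 2.556 × 10^5 m
D_f = 1.39 × 2.556 × 10^5 = 3.553 × 10^5 m
     = 355.3 km

D_f ≈ 355 km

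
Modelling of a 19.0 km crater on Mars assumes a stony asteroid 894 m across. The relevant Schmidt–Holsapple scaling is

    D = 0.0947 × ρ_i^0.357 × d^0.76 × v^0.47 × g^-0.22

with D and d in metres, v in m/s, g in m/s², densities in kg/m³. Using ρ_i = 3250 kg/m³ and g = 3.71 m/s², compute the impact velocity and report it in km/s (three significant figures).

Rearranging for v: v = [D / (0.0947 · 3250^0.357 · 894^0.76 · 3.71^-0.22)]^(1/0.47).
D = 19000 m.
3250^0.357 = 17.94
894^0.76 = 175.0
3.71^-0.22 = 0.7494
Denominator = 0.0947 × 17.94 × 175.0 × 0.7494 = 222.8
D / 222.8 = 19000 / 222.8 = 85.28
v = 85.28^(1/0.47) = 85.28^2.1277 = 12831 m/s

v ≈ 12.8 km/s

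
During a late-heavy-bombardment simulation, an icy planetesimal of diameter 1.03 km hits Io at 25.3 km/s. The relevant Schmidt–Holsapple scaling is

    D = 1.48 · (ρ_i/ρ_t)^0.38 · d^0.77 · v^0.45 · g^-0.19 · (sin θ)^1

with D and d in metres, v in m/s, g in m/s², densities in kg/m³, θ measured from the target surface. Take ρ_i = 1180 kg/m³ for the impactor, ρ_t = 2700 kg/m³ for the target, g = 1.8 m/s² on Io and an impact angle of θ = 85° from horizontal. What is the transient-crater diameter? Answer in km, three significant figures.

In SI units: d = 1030 m, v = 25300 m/s.
(ρ_i/ρ_t)^0.38 = (1180/2700)^0.38 = 0.7301
d^0.77 = 1030^0.77 = 208.9
v^0.45 = 25300^0.45 = 95.81
g^-0.19 = 1.8^-0.19 = 0.8943
(sin 85°)^1 = 0.9962^1 = 0.9962
D = 1.48 × 0.7301 × 208.9 × 95.81 × 0.8943 × 0.9962 = 19267 m
   = 19.27 km

D ≈ 19.3 km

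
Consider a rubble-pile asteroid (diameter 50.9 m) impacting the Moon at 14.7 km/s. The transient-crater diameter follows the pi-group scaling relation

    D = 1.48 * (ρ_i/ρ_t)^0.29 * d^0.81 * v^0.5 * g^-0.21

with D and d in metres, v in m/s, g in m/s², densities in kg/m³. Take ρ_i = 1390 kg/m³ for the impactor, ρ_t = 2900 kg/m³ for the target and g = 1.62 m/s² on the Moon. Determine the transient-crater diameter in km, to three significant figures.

D ≈ 3.16 km

In SI units: v = 14700 m/s.
(ρ_i/ρ_t)^0.29 = (1390/2900)^0.29 = 0.8079
d^0.81 = 50.9^0.81 = 24.12
v^0.5 = 14700^0.5 = 121.2
g^-0.21 = 1.62^-0.21 = 0.9037
D = 1.48 × 0.8079 × 24.12 × 121.2 × 0.9037 = 3159 m
   = 3.159 km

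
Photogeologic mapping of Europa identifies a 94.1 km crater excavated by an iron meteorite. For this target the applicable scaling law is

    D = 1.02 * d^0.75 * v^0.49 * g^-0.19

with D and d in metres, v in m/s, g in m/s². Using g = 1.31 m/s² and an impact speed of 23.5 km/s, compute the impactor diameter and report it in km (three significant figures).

Rearranging for d: d = [D / (1.02 · 23500^0.49 · 1.31^-0.19)]^(1/0.75).
D = 94100 m.
23500^0.49 = 138.6
1.31^-0.19 = 0.9500
Denominator = 1.02 × 138.6 × 0.9500 = 134.3
D / 134.3 = 94100 / 134.3 = 700.7
d = 700.7^(1/0.75) = 700.7^1.3333 = 6222 m

d ≈ 6.22 km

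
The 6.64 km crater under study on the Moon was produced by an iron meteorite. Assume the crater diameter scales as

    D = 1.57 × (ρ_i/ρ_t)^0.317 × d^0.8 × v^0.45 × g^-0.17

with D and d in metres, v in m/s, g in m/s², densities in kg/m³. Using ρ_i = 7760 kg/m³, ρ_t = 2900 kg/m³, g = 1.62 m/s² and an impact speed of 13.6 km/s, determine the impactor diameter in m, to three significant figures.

Rearranging for d: d = [D / (1.57 · (7760/2900)^0.317 · 13600^0.45 · 1.62^-0.17)]^(1/0.8).
D = 6640 m.
(7760/2900)^0.317 = 1.366
13600^0.45 = 72.46
1.62^-0.17 = 0.9213
Denominator = 1.57 × 1.366 × 72.46 × 0.9213 = 143.2
D / 143.2 = 6640 / 143.2 = 46.37
d = 46.37^(1/0.8) = 46.37^1.25 = 121.0 m

d ≈ 121 m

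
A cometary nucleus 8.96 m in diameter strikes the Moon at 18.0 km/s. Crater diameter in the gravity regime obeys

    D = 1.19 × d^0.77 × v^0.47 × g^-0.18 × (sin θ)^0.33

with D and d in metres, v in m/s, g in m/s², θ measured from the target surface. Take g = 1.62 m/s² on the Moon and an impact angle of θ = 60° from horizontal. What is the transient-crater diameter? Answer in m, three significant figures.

D ≈ 563 m

In SI units: v = 18000 m/s.
d^0.77 = 8.96^0.77 = 5.411
v^0.47 = 18000^0.47 = 99.99
g^-0.18 = 1.62^-0.18 = 0.9168
(sin 60°)^0.33 = 0.8660^0.33 = 0.9536
D = 1.19 × 5.411 × 99.99 × 0.9168 × 0.9536 = 562.9 m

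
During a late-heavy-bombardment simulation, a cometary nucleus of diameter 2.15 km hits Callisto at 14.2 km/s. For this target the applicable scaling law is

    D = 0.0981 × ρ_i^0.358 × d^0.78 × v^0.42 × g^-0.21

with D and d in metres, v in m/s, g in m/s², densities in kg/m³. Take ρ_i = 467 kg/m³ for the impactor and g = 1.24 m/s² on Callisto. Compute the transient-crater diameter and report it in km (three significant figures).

In SI units: d = 2150 m, v = 14200 m/s.
ρ_i^0.358 = 467^0.358 = 9.028
d^0.78 = 2150^0.78 = 397.5
v^0.42 = 14200^0.42 = 55.46
g^-0.21 = 1.24^-0.21 = 0.9558
D = 0.0981 × 9.028 × 397.5 × 55.46 × 0.9558 = 18661 m
   = 18.66 km

D ≈ 18.7 km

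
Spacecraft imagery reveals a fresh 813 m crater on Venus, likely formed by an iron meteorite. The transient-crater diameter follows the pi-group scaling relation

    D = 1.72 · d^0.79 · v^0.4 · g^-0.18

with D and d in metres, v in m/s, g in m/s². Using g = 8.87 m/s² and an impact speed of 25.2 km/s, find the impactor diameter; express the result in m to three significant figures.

Rearranging for d: d = [D / (1.72 · 25200^0.4 · 8.87^-0.18)]^(1/0.79).
25200^0.4 = 57.62
8.87^-0.18 = 0.6751
Denominator = 1.72 × 57.62 × 0.6751 = 66.91
D / 66.91 = 813 / 66.91 = 12.15
d = 12.15^(1/0.79) = 12.15^1.2658 = 23.60 m

d ≈ 23.6 m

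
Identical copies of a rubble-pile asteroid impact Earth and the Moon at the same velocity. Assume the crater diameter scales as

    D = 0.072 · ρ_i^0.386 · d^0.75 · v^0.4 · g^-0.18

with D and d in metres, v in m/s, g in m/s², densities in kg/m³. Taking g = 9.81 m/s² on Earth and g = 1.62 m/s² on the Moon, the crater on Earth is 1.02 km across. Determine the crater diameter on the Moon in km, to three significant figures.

All impactor-dependent factors cancel in the ratio, leaving D_Moon/D_Earth = (g_Moon/g_Earth)^-0.18.
(1.62/9.81)^-0.18 = 0.1651^-0.18 = 1.383
D_Moon = 1.383 × 1.02 km = 1.41 km

D ≈ 1.41 km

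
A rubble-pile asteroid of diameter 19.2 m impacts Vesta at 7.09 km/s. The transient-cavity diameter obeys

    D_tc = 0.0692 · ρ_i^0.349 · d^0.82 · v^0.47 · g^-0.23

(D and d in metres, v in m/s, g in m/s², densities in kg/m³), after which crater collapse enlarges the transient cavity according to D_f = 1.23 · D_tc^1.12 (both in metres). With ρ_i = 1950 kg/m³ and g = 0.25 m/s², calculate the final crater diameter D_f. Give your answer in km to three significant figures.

v = 7090 m/s.
ρ_i^0.349 = 1950^0.349 = 14.07
d^0.82 = 19.2^0.82 = 11.28
v^0.47 = 7090^0.47 = 64.54
g^-0.23 = 0.25^-0.23 = 1.376
D_tc = 0.0692 × 14.07 × 11.28 × 64.54 × 1.376 = 975.3 m
D_f = 1.23 × (975.3)^1.12 = 2740 m
     = 2.740 km

D_f ≈ 2.74 km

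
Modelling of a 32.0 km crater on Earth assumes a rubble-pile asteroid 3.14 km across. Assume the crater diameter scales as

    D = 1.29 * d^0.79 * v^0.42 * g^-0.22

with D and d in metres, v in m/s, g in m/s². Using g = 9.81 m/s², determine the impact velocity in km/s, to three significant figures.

Rearranging for v: v = [D / (1.29 · 3140^0.79 · 9.81^-0.22)]^(1/0.42).
D = 32000 m.
3140^0.79 = 578.9
9.81^-0.22 = 0.6051
Denominator = 1.29 × 578.9 × 0.6051 = 451.9
D / 451.9 = 32000 / 451.9 = 70.81
v = 70.81^(1/0.42) = 70.81^2.381 = 25414 m/s

v ≈ 25.4 km/s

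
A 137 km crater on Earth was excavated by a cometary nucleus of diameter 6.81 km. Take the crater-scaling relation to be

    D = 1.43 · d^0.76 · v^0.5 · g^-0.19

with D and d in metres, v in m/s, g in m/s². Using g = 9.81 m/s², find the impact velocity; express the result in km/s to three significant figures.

v ≈ 32.6 km/s

Rearranging for v: v = [D / (1.43 · 6810^0.76 · 9.81^-0.19)]^(1/0.5).
D = 137000 m.
6810^0.76 = 818.8
9.81^-0.19 = 0.6480
Denominator = 1.43 × 818.8 × 0.6480 = 758.7
D / 758.7 = 137000 / 758.7 = 180.6
v = 180.6^(1/0.5) = 180.6^2 = 32616 m/s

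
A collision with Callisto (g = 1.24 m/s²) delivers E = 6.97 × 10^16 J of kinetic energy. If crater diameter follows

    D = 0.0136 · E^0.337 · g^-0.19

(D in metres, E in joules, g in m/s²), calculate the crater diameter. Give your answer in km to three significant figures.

D ≈ 6.19 km

E^0.337 = (6.97 × 10^16)^0.337 = 4.744 × 10^5
g^-0.19 = 1.24^-0.19 = 0.9600
D = 0.0136 × 4.744 × 10^5 × 0.9600 = 6194 m
   = 6.194 km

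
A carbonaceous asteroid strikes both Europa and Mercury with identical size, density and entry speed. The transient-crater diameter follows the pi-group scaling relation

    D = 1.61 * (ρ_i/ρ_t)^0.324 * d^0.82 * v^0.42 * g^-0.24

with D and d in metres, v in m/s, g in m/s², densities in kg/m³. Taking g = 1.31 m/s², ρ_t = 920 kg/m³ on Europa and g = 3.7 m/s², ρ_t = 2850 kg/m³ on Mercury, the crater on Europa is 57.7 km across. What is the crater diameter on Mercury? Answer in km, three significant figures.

The impactor-only factors (d, v, ρ_i) cancel in the ratio, leaving D_Mercury/D_Europa = (g_Mercury/g_Europa)^-0.24 · (ρ_t,Europa/ρ_t,Mercury)^0.324.
(3.7/1.31)^-0.24 = 2.824^-0.24 = 0.7795
(920/2850)^0.324 = 0.3228^0.324 = 0.6933
Ratio = 0.7795 × 0.6933 = 0.5404
D_Mercury = 0.5404 × 57.7 km = 31.2 km

D ≈ 31.2 km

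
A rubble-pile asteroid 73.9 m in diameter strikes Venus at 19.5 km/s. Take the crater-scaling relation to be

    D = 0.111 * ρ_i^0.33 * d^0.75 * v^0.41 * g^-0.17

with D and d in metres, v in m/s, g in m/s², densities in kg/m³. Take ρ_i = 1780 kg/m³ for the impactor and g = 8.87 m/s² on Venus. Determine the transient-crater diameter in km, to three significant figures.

In SI units: v = 19500 m/s.
ρ_i^0.33 = 1780^0.33 = 11.82
d^0.75 = 73.9^0.75 = 25.20
v^0.41 = 19500^0.41 = 57.40
g^-0.17 = 8.87^-0.17 = 0.6900
D = 0.111 × 11.82 × 25.20 × 57.40 × 0.6900 = 1309 m
   = 1.309 km

D ≈ 1.31 km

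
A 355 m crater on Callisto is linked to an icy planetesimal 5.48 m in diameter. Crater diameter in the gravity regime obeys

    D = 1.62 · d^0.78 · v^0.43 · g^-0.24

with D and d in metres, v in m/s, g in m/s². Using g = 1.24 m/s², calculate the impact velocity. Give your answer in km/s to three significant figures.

Rearranging for v: v = [D / (1.62 · 5.48^0.78 · 1.24^-0.24)]^(1/0.43).
5.48^0.78 = 3.769
1.24^-0.24 = 0.9497
Denominator = 1.62 × 3.769 × 0.9497 = 5.799
D / 5.799 = 355 / 5.799 = 61.22
v = 61.22^(1/0.43) = 61.22^2.3256 = 14309 m/s

v ≈ 14.3 km/s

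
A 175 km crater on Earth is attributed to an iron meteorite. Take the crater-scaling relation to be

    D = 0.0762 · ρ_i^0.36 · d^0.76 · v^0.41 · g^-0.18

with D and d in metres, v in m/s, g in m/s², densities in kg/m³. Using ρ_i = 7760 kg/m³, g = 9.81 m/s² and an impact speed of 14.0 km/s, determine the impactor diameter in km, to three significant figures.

Rearranging for d: d = [D / (0.0762 · 7760^0.36 · 14000^0.41 · 9.81^-0.18)]^(1/0.76).
D = 175000 m.
7760^0.36 = 25.14
14000^0.41 = 50.11
9.81^-0.18 = 0.6630
Denominator = 0.0762 × 25.14 × 50.11 × 0.6630 = 63.64
D / 63.64 = 175000 / 63.64 = 2750
d = 2750^(1/0.76) = 2750^1.3158 = 33533 m

d ≈ 33.5 km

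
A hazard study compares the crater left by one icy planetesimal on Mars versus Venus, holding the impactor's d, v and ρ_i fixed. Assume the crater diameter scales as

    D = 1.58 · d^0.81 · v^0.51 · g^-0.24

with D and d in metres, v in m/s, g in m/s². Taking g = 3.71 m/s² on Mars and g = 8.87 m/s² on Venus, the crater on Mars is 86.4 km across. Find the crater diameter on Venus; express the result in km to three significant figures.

All impactor-dependent factors cancel in the ratio, leaving D_Venus/D_Mars = (g_Venus/g_Mars)^-0.24.
(8.87/3.71)^-0.24 = 2.391^-0.24 = 0.8112
D_Venus = 0.8112 × 86.4 km = 70.1 km

D ≈ 70.1 km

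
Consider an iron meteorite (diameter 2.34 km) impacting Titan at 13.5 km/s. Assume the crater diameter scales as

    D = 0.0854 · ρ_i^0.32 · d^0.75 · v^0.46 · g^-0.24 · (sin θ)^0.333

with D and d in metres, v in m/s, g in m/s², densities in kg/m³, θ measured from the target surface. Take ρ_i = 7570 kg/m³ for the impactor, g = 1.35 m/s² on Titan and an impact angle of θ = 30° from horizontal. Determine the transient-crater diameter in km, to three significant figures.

D ≈ 29.4 km

In SI units: d = 2340 m, v = 13500 m/s.
ρ_i^0.32 = 7570^0.32 = 17.43
d^0.75 = 2340^0.75 = 336.4
v^0.46 = 13500^0.46 = 79.42
g^-0.24 = 1.35^-0.24 = 0.9305
(sin 30°)^0.333 = 0.5000^0.333 = 0.7939
D = 0.0854 × 17.43 × 336.4 × 79.42 × 0.9305 × 0.7939 = 29378 m
   = 29.38 km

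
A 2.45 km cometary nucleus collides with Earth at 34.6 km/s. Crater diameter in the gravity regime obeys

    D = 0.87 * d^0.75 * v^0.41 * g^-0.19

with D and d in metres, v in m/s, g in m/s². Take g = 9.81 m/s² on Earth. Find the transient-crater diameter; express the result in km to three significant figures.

D ≈ 14.3 km

In SI units: d = 2450 m, v = 34600 m/s.
d^0.75 = 2450^0.75 = 348.2
v^0.41 = 34600^0.41 = 72.61
g^-0.19 = 9.81^-0.19 = 0.6480
D = 0.87 × 348.2 × 72.61 × 0.6480 = 14253 m
   = 14.25 km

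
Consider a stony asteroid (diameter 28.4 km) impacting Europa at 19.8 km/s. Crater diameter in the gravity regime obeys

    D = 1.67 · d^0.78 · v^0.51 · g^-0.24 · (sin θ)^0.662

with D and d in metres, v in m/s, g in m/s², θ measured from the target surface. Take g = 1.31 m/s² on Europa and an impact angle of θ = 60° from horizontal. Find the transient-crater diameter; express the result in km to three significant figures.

In SI units: d = 28400 m, v = 19800 m/s.
d^0.78 = 28400^0.78 = 2976
v^0.51 = 19800^0.51 = 155.3
g^-0.24 = 1.31^-0.24 = 0.9372
(sin 60°)^0.662 = 0.8660^0.662 = 0.9092
D = 1.67 × 2976 × 155.3 × 0.9372 × 0.9092 = 6.577 × 10^5 m
   = 657.7 km

D ≈ 658 km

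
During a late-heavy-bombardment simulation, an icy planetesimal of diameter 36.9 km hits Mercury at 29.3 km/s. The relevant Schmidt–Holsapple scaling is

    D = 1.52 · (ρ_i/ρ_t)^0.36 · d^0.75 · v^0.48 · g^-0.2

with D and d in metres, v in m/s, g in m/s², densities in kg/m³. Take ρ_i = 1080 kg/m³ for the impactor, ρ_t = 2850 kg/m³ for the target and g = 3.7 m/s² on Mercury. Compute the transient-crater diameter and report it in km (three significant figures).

In SI units: d = 36900 m, v = 29300 m/s.
(ρ_i/ρ_t)^0.36 = (1080/2850)^0.36 = 0.7052
d^0.75 = 36900^0.75 = 2662
v^0.48 = 29300^0.48 = 139.3
g^-0.2 = 3.7^-0.2 = 0.7698
D = 1.52 × 0.7052 × 2662 × 139.3 × 0.7698 = 3.060 × 10^5 m
   = 306.0 km

D ≈ 306 km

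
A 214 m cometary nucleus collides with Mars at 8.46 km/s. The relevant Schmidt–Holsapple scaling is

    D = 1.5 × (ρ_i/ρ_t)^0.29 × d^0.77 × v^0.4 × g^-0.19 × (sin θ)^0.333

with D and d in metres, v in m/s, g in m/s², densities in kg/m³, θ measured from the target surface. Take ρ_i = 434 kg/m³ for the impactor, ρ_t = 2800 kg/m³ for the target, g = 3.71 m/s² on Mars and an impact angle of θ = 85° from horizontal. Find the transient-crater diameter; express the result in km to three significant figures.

D ≈ 1.58 km

In SI units: v = 8460 m/s.
(ρ_i/ρ_t)^0.29 = (434/2800)^0.29 = 0.5824
d^0.77 = 214^0.77 = 62.29
v^0.4 = 8460^0.4 = 37.23
g^-0.19 = 3.71^-0.19 = 0.7795
(sin 85°)^0.333 = 0.9962^0.333 = 0.9987
D = 1.5 × 0.5824 × 62.29 × 37.23 × 0.7795 × 0.9987 = 1577 m
   = 1.577 km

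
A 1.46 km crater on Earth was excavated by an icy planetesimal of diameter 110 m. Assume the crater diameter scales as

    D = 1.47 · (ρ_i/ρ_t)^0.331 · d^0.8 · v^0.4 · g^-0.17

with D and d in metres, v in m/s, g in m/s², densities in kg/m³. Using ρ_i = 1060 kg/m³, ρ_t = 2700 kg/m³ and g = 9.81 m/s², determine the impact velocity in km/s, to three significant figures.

Rearranging for v: v = [D / (1.47 · (1060/2700)^0.331 · 110^0.8 · 9.81^-0.17)]^(1/0.4).
D = 1460 m.
(1060/2700)^0.331 = 0.7338
110^0.8 = 42.96
9.81^-0.17 = 0.6783
Denominator = 1.47 × 0.7338 × 42.96 × 0.6783 = 31.43
D / 31.43 = 1460 / 31.43 = 46.45
v = 46.45^(1/0.4) = 46.45^2.5 = 14705 m/s

v ≈ 14.7 km/s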